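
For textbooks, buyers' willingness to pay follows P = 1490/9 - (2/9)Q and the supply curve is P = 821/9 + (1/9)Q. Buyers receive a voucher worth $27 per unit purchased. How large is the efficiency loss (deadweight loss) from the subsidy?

Pre-subsidy: 1490/9 - (2/9)Q = 821/9 + (1/9)Q gives Q* = 223 and P* = 116.
With the rebate, buyers effectively pay Pb = Ps − 27, where Ps is the price sellers receive.
On the curves, Pb = 1490/9 - (2/9)Q and Ps = 821/9 + (1/9)Q; the wedge Ps − Pb = 27 gives 821/9 + (1/9)Q − (1490/9 - (2/9)Q) = 27, so Q' = 304.
Then Pb = 1490/9 − (2/9)·304 = 98 and Ps = 821/9 + (1/9)·304 = 125.
The subsidy expands output by 304 − 223 = 81 past the efficient level; on those units the gap between marginal cost and willingness to pay runs from 0 up to 27.
DWL = ½ × 27 × 81 = 1093.5.

Deadweight loss = $1093.5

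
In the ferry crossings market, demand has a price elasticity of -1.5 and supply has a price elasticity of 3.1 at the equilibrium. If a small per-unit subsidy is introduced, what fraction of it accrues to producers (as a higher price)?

For a small subsidy around the equilibrium, the benefit split depends on the relative slopes, which at a point are proportional to the elasticities.
Buyer share = εs/(εs + |εd|) = 3.1/(3.1 + 1.5) = 31/46; seller share = |εd|/(εs + |εd|) = 15/46.
So producers capture 15/46 of the subsidy.

Producer share = 15/46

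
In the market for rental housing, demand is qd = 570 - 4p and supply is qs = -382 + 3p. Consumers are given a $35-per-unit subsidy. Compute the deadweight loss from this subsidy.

Pre-subsidy: 570 - 4p = -382 + 3p gives p* = 136, q* = 26.
With the rebate, buyers effectively pay pb = ps − 35, where ps is the price sellers receive.
Demand in terms of ps becomes qd = 570 − 4(ps − 35) = 710 - 4ps. Setting this equal to supply: 710 - 4ps = -382 + 3ps, so ps = 156.
Buyers pay pb = 156 − 35 = 121; q' = -382 + 3·156 = 86.
The subsidy expands output by 86 − 26 = 60 past the efficient level; on those units the gap between marginal cost and willingness to pay runs from 0 up to 35.
DWL = ½ × 35 × 60 = 1050.

Deadweight loss = $1050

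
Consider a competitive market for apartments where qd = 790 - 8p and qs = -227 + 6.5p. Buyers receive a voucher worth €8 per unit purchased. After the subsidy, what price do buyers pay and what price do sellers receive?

Buyers pay 1930/29; sellers receive 2162/29

Pre-subsidy: 790 - 8p = -227 + 6.5p gives p* = 2034/29, q* = 6638/29.
With the rebate, buyers effectively pay pb = ps − 8, where ps is the price sellers receive.
Demand in terms of ps becomes qd = 790 − 8(ps − 8) = 854 - 8ps. Setting this equal to supply: 854 - 8ps = -227 + 6.5ps, so ps = 2162/29.
Buyers pay pb = 2162/29 − 8 = 1930/29; q' = -227 + 6.5·(2162/29) = 7470/29.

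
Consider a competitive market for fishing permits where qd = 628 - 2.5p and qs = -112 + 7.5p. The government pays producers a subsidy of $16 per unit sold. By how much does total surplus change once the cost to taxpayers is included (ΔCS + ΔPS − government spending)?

Net change in total surplus = -$240

Pre-subsidy: 628 - 2.5p = -112 + 7.5p gives p* = 74, q* = 443.
With the subsidy, sellers receive ps = pb + 16 for each unit, where pb is the price buyers pay.
Supply in terms of pb becomes qs = -112 + 7.5(pb + 16) = 8 + 7.5pb. Setting this equal to demand: 628 - 2.5pb = 8 + 7.5pb, so pb = 62.
Sellers receive ps = 62 + 16 = 78; q' = 628 − 2.5·62 = 473.
ΔCS = ½(443 + 473)(74 − 62) = 5496; ΔPS = ½(443 + 473)(78 − 74) = 1832.
Government spending = 16 × 473 = 7568.
Net change = 5496 + 1832 − 7568 = -240. The loss equals the DWL triangle ½·16·30.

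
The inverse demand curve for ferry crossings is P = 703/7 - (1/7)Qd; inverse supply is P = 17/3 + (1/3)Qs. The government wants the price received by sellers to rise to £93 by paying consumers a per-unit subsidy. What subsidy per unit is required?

At a seller price of 93, quantity supplied is -17 + 3·93 = 262.
Buyers absorb 262 only when they pay Pb = 703/7 − (1/7)·262 = 63.
s = Ps − Pb = 93 − 63 = 30.

Required subsidy s = £30 per unit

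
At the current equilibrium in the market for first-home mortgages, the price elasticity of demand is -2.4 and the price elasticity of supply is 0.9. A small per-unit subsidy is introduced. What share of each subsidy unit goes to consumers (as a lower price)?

Consumer share = 3/11

For a small subsidy around the equilibrium, the benefit split depends on the relative slopes, which at a point are proportional to the elasticities.
Buyer share = εs/(εs + |εd|) = 0.9/(0.9 + 2.4) = 3/11; seller share = |εd|/(εs + |εd|) = 8/11.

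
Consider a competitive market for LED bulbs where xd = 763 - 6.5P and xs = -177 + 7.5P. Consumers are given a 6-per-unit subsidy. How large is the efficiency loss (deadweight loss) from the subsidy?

Deadweight loss = 1755/28

Pre-subsidy: 763 - 6.5P = -177 + 7.5P gives P* = 470/7, x* = 2286/7.
With the rebate, buyers effectively pay Pb = Ps − 6, where Ps is the price sellers receive.
Demand in terms of Ps becomes xd = 763 − 6.5(Ps − 6) = 802 - 6.5Ps. Setting this equal to supply: 802 - 6.5Ps = -177 + 7.5Ps, so Ps = 979/14.
Buyers pay Pb = 979/14 − 6 = 895/14; x' = -177 + 7.5·(979/14) = 9729/28.
The subsidy expands output by 9729/28 − 2286/7 = 585/28 past the efficient level; on those units the gap between marginal cost and willingness to pay runs from 0 up to 6.
DWL = ½ × 6 × 585/28 = 1755/28.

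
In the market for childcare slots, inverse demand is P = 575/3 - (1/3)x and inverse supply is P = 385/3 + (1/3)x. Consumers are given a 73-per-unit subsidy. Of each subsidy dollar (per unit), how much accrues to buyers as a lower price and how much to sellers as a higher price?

Buyers gain 36.5 per unit; sellers gain 36.5 per unit

Pre-subsidy: 575/3 - (1/3)x = 385/3 + (1/3)x gives x* = 95 and P* = 160.
With the rebate, buyers effectively pay Pb = Ps − 73, where Ps is the price sellers receive.
On the curves, Pb = 575/3 - (1/3)x and Ps = 385/3 + (1/3)x; the wedge Ps − Pb = 73 gives 385/3 + (1/3)x − (575/3 - (1/3)x) = 73, so x' = 204.5.
Then Pb = 575/3 − (1/3)·204.5 = 123.5 and Ps = 385/3 + (1/3)·204.5 = 196.5.
Buyers' price falls by P* − Pb = 160 − 123.5 = 36.5; sellers' price rises by Ps − P* = 196.5 − 160 = 36.5.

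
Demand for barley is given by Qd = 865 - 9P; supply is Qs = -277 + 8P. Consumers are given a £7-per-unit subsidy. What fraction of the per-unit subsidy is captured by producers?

Producer share = 9/17

Pre-subsidy: 865 - 9P = -277 + 8P gives P* = 1142/17, Q* = 4427/17.
With the rebate, buyers effectively pay Pb = Ps − 7, where Ps is the price sellers receive.
Demand in terms of Ps becomes Qd = 865 − 9(Ps − 7) = 928 - 9Ps. Setting this equal to supply: 928 - 9Ps = -277 + 8Ps, so Ps = 1205/17.
Buyers pay Pb = 1205/17 − 7 = 1086/17; Q' = -277 + 8·(1205/17) = 4931/17.
Buyers' price falls by P* − Pb = 1142/17 − 1086/17 = 56/17; sellers' price rises by Ps − P* = 1205/17 − 1142/17 = 63/17.
So producers capture (63/17)/7 = 9/17 of each unit of subsidy.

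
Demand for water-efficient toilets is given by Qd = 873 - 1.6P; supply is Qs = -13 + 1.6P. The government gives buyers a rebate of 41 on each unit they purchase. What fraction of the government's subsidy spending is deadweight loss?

Pre-subsidy: 873 - 1.6P = -13 + 1.6P gives P* = 276.875, Q* = 430.
With the rebate, buyers effectively pay Pb = Ps − 41, where Ps is the price sellers receive.
Demand in terms of Ps becomes Qd = 873 − 1.6(Ps − 41) = 938.6 - 1.6Ps. Setting this equal to supply: 938.6 - 1.6Ps = -13 + 1.6Ps, so Ps = 297.375.
Buyers pay Pb = 297.375 − 41 = 256.375; Q' = -13 + 1.6·297.375 = 462.8.
ΔCS = ½(430 + 462.8)(276.875 − 256.375) = 9151.2; ΔPS = ½(430 + 462.8)(297.375 − 276.875) = 9151.2.
Government spending = 41 × 462.8 = 18974.8.
DWL = ½ × 41 × (462.8 − 430) = 672.4; fraction = 672.4 / 18974.8 = 41/1157.

DWL / government spending = 41/1157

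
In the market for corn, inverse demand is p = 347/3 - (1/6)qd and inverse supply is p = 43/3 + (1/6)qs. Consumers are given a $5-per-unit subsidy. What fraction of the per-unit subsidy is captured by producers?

Producer share = 0.5

Pre-subsidy: 347/3 - (1/6)q = 43/3 + (1/6)q gives q* = 304 and p* = 65.
With the rebate, buyers effectively pay pb = ps − 5, where ps is the price sellers receive.
On the curves, pb = 347/3 - (1/6)q and ps = 43/3 + (1/6)q; the wedge ps − pb = 5 gives 43/3 + (1/6)q − (347/3 - (1/6)q) = 5, so q' = 319.
Then pb = 347/3 − (1/6)·319 = 62.5 and ps = 43/3 + (1/6)·319 = 67.5.
Buyers' price falls by p* − pb = 65 − 62.5 = 2.5; sellers' price rises by ps − p* = 67.5 − 65 = 2.5.
So producers capture 2.5/5 = 0.5 of each unit of subsidy.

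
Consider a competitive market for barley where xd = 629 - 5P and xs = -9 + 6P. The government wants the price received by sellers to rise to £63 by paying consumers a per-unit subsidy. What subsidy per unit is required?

Required subsidy s = £11 per unit

At a seller price of 63, quantity supplied is -9 + 6·63 = 369.
Buyers absorb 369 only when they pay Pb with 629 − 5·Pb = 369, i.e. Pb = 52.
s = Ps − Pb = 63 − 52 = 11.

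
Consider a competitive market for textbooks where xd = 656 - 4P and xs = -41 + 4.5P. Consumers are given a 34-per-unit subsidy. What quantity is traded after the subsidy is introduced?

x' = 400

Pre-subsidy: 656 - 4P = -41 + 4.5P gives P* = 82, x* = 328.
With the rebate, buyers effectively pay Pb = Ps − 34, where Ps is the price sellers receive.
Demand in terms of Ps becomes xd = 656 − 4(Ps − 34) = 792 - 4Ps. Setting this equal to supply: 792 - 4Ps = -41 + 4.5Ps, so Ps = 98.
Buyers pay Pb = 98 − 34 = 64; x' = -41 + 4.5·98 = 400.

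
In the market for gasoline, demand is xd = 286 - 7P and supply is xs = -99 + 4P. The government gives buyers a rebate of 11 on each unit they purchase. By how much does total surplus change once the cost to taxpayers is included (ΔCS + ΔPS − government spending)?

Pre-subsidy: 286 - 7P = -99 + 4P gives P* = 35, x* = 41.
With the rebate, buyers effectively pay Pb = Ps − 11, where Ps is the price sellers receive.
Demand in terms of Ps becomes xd = 286 − 7(Ps − 11) = 363 - 7Ps. Setting this equal to supply: 363 - 7Ps = -99 + 4Ps, so Ps = 42.
Buyers pay Pb = 42 − 11 = 31; x' = -99 + 4·42 = 69.
ΔCS = ½(41 + 69)(35 − 31) = 220; ΔPS = ½(41 + 69)(42 − 35) = 385.
Government spending = 11 × 69 = 759.
Net change = 220 + 385 − 759 = -154. The loss equals the DWL triangle ½·11·28.

Net change in total surplus = -154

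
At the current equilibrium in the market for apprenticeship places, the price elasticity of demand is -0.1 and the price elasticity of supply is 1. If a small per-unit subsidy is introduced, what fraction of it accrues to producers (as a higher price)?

For a small subsidy around the equilibrium, the benefit split depends on the relative slopes, which at a point are proportional to the elasticities.
Buyer share = εs/(εs + |εd|) = 1/(1 + 0.1) = 10/11; seller share = |εd|/(εs + |εd|) = 1/11.
So producers capture 1/11 of the subsidy.

Producer share = 1/11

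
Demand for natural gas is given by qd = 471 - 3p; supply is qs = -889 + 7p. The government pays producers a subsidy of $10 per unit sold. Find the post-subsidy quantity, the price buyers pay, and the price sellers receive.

q' = 84; buyers pay $129; sellers receive $139

Pre-subsidy: 471 - 3p = -889 + 7p gives p* = 136, q* = 63.
With the subsidy, sellers receive ps = pb + 10 for each unit, where pb is the price buyers pay.
Supply in terms of pb becomes qs = -889 + 7(pb + 10) = -819 + 7pb. Setting this equal to demand: 471 - 3pb = -819 + 7pb, so pb = 129.
Sellers receive ps = 129 + 10 = 139; q' = 471 − 3·129 = 84.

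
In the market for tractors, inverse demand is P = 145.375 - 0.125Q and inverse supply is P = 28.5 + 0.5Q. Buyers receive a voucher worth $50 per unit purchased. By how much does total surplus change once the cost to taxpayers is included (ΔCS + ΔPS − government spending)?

Net change in total surplus = -$2000

Pre-subsidy: 145.375 - 0.125Q = 28.5 + 0.5Q gives Q* = 187 and P* = 122.
With the rebate, buyers effectively pay Pb = Ps − 50, where Ps is the price sellers receive.
On the curves, Pb = 145.375 - 0.125Q and Ps = 28.5 + 0.5Q; the wedge Ps − Pb = 50 gives 28.5 + 0.5Q − (145.375 - 0.125Q) = 50, so Q' = 267.
Then Pb = 145.375 − 0.125·267 = 112 and Ps = 28.5 + 0.5·267 = 162.
ΔCS = ½(187 + 267)(122 − 112) = 2270; ΔPS = ½(187 + 267)(162 − 122) = 9080.
Government spending = 50 × 267 = 13350.
Net change = 2270 + 9080 − 13350 = -2000. The loss equals the DWL triangle ½·50·80.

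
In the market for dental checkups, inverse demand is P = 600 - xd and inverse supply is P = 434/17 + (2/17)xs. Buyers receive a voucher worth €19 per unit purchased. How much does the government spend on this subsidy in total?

Pre-subsidy: 600 - x = 434/17 + (2/17)x gives x* = 514 and P* = 86.
With the rebate, buyers effectively pay Pb = Ps − 19, where Ps is the price sellers receive.
On the curves, Pb = 600 - x and Ps = 434/17 + (2/17)x; the wedge Ps − Pb = 19 gives 434/17 + (2/17)x − (600 - x) = 19, so x' = 531.
Then Pb = 600 − 1·531 = 69 and Ps = 434/17 + (2/17)·531 = 88.
Government outlay = subsidy × quantity = 19 × 531 = 10089.

Government cost = €10089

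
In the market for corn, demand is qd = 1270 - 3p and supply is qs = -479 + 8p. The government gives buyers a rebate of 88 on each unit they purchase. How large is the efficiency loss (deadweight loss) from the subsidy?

Deadweight loss = 8448

Pre-subsidy: 1270 - 3p = -479 + 8p gives p* = 159, q* = 793.
With the rebate, buyers effectively pay pb = ps − 88, where ps is the price sellers receive.
Demand in terms of ps becomes qd = 1270 − 3(ps − 88) = 1534 - 3ps. Setting this equal to supply: 1534 - 3ps = -479 + 8ps, so ps = 183.
Buyers pay pb = 183 − 88 = 95; q' = -479 + 8·183 = 985.
The subsidy expands output by 985 − 793 = 192 past the efficient level; on those units the gap between marginal cost and willingness to pay runs from 0 up to 88.
DWL = ½ × 88 × 192 = 8448.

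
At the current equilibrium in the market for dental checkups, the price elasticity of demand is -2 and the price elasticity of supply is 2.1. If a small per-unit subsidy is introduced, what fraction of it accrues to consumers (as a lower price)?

Consumer share = 21/41

For a small subsidy around the equilibrium, the benefit split depends on the relative slopes, which at a point are proportional to the elasticities.
Buyer share = εs/(εs + |εd|) = 2.1/(2.1 + 2) = 21/41; seller share = |εd|/(εs + |εd|) = 20/41.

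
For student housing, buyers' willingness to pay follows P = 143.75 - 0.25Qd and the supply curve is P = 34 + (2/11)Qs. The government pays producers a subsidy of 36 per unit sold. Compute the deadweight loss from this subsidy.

Deadweight loss = 28512/19

Pre-subsidy: 143.75 - 0.25Q = 34 + (2/11)Q gives Q* = 4829/19 and P* = 1524/19.
With the subsidy, sellers receive Ps = Pb + 36 for each unit, where Pb is the price buyers pay.
On the curves, Pb = 143.75 - 0.25Q and Ps = 34 + (2/11)Q; the wedge Ps − Pb = 36 gives 34 + (2/11)Q − (143.75 - 0.25Q) = 36, so Q' = 6413/19.
Then Pb = 143.75 − 0.25·(6413/19) = 1128/19 and Ps = 34 + (2/11)·(6413/19) = 1812/19.
The subsidy expands output by 6413/19 − 4829/19 = 1584/19 past the efficient level; on those units the gap between marginal cost and willingness to pay runs from 0 up to 36.
DWL = ½ × 36 × 1584/19 = 28512/19.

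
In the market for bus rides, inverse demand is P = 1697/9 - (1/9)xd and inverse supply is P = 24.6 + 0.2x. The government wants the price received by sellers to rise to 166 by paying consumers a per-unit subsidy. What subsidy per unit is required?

Required subsidy s = 56 per unit

At a seller price of 166, quantity supplied is -123 + 5·166 = 707.
Buyers absorb 707 only when they pay Pb = 1697/9 − (1/9)·707 = 110.
s = Ps − Pb = 166 − 110 = 56.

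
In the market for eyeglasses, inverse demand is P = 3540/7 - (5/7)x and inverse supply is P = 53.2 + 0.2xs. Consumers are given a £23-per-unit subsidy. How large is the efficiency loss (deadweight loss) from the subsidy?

Pre-subsidy: 3540/7 - (5/7)x = 53.2 + 0.2x gives x* = 494.9375 and P* = 152.1875.
With the rebate, buyers effectively pay Pb = Ps − 23, where Ps is the price sellers receive.
On the curves, Pb = 3540/7 - (5/7)x and Ps = 53.2 + 0.2x; the wedge Ps − Pb = 23 gives 53.2 + 0.2x − (3540/7 - (5/7)x) = 23, so x' = 520.09375.
Then Pb = 3540/7 − (5/7)·520.09375 = 134.21875 and Ps = 53.2 + 0.2·520.09375 = 157.21875.
The subsidy expands output by 520.09375 − 494.9375 = 25.15625 past the efficient level; on those units the gap between marginal cost and willingness to pay runs from 0 up to 23.
DWL = ½ × 23 × 25.15625 = 289.296875.

Deadweight loss = £289.296875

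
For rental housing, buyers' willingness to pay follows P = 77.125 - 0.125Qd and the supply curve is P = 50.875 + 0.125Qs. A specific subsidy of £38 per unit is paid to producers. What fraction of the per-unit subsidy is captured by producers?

Producer share = 0.5

Pre-subsidy: 77.125 - 0.125Q = 50.875 + 0.125Q gives Q* = 105 and P* = 64.
With the subsidy, sellers receive Ps = Pb + 38 for each unit, where Pb is the price buyers pay.
On the curves, Pb = 77.125 - 0.125Q and Ps = 50.875 + 0.125Q; the wedge Ps − Pb = 38 gives 50.875 + 0.125Q − (77.125 - 0.125Q) = 38, so Q' = 257.
Then Pb = 77.125 − 0.125·257 = 45 and Ps = 50.875 + 0.125·257 = 83.
Buyers' price falls by P* − Pb = 64 − 45 = 19; sellers' price rises by Ps − P* = 83 − 64 = 19.
So producers capture 19/38 = 0.5 of each unit of subsidy.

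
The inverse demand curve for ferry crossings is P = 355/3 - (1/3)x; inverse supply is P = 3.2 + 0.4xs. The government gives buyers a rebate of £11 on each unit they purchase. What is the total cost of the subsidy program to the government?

Pre-subsidy: 355/3 - (1/3)x = 3.2 + 0.4x gives x* = 157 and P* = 66.
With the rebate, buyers effectively pay Pb = Ps − 11, where Ps is the price sellers receive.
On the curves, Pb = 355/3 - (1/3)x and Ps = 3.2 + 0.4x; the wedge Ps − Pb = 11 gives 3.2 + 0.4x − (355/3 - (1/3)x) = 11, so x' = 172.
Then Pb = 355/3 − (1/3)·172 = 61 and Ps = 3.2 + 0.4·172 = 72.
Government outlay = subsidy × quantity = 11 × 172 = 1892.

Government cost = £1892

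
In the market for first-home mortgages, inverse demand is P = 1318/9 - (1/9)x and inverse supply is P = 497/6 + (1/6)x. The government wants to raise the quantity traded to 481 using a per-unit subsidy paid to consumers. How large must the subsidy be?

Required subsidy s = 70 per unit

At x = 481, from the demand curve buyers pay Pb = 1318/9 − (1/9)·481 = 93; from the supply curve sellers need Ps = 497/6 + (1/6)·481 = 163.
The subsidy must fill the gap: s = Ps − Pb = 163 − 93 = 70.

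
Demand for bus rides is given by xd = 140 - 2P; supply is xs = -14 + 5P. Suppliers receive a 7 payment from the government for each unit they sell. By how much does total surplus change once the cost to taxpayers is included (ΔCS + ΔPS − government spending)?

Net change in total surplus = -35

Pre-subsidy: 140 - 2P = -14 + 5P gives P* = 22, x* = 96.
With the subsidy, sellers receive Ps = Pb + 7 for each unit, where Pb is the price buyers pay.
Supply in terms of Pb becomes xs = -14 + 5(Pb + 7) = 21 + 5Pb. Setting this equal to demand: 140 - 2Pb = 21 + 5Pb, so Pb = 17.
Sellers receive Ps = 17 + 7 = 24; x' = 140 − 2·17 = 106.
ΔCS = ½(96 + 106)(22 − 17) = 505; ΔPS = ½(96 + 106)(24 − 22) = 202.
Government spending = 7 × 106 = 742.
Net change = 505 + 202 − 742 = -35. The loss equals the DWL triangle ½·7·10.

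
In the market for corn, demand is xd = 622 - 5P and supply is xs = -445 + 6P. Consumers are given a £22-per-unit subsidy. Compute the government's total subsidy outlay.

Pre-subsidy: 622 - 5P = -445 + 6P gives P* = 97, x* = 137.
With the rebate, buyers effectively pay Pb = Ps − 22, where Ps is the price sellers receive.
Demand in terms of Ps becomes xd = 622 − 5(Ps − 22) = 732 - 5Ps. Setting this equal to supply: 732 - 5Ps = -445 + 6Ps, so Ps = 107.
Buyers pay Pb = 107 − 22 = 85; x' = -445 + 6·107 = 197.
Government outlay = subsidy × quantity = 22 × 197 = 4334.

Government cost = £4334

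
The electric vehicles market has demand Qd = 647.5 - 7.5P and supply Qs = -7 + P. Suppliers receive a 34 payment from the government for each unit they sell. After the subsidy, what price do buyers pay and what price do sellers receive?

Pre-subsidy: 647.5 - 7.5P = -7 + P gives P* = 77, Q* = 70.
With the subsidy, sellers receive Ps = Pb + 34 for each unit, where Pb is the price buyers pay.
Supply in terms of Pb becomes Qs = -7 + 1(Pb + 34) = 27 + Pb. Setting this equal to demand: 647.5 - 7.5Pb = 27 + Pb, so Pb = 73.
Sellers receive Ps = 73 + 34 = 107; Q' = 647.5 − 7.5·73 = 100.

Buyers pay 73; sellers receive 107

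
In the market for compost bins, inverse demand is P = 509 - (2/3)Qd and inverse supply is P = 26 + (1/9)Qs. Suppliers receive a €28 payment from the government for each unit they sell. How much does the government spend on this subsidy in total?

Government cost = €18396

Pre-subsidy: 509 - (2/3)Q = 26 + (1/9)Q gives Q* = 621 and P* = 95.
With the subsidy, sellers receive Ps = Pb + 28 for each unit, where Pb is the price buyers pay.
On the curves, Pb = 509 - (2/3)Q and Ps = 26 + (1/9)Q; the wedge Ps − Pb = 28 gives 26 + (1/9)Q − (509 - (2/3)Q) = 28, so Q' = 657.
Then Pb = 509 − (2/3)·657 = 71 and Ps = 26 + (1/9)·657 = 99.
Government outlay = subsidy × quantity = 28 × 657 = 18396.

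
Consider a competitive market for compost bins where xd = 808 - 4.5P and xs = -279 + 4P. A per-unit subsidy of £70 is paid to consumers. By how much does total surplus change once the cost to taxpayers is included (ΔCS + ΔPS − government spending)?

Pre-subsidy: 808 - 4.5P = -279 + 4P gives P* = 2174/17, x* = 3953/17.
With the rebate, buyers effectively pay Pb = Ps − 70, where Ps is the price sellers receive.
Demand in terms of Ps becomes xd = 808 − 4.5(Ps − 70) = 1123 - 4.5Ps. Setting this equal to supply: 1123 - 4.5Ps = -279 + 4Ps, so Ps = 2804/17.
Buyers pay Pb = 2804/17 − 70 = 1614/17; x' = -279 + 4·(2804/17) = 6473/17.
ΔCS = ½(3953/17 + 6473/17)(2174/17 − 1614/17) = 2919280/289; ΔPS = ½(3953/17 + 6473/17)(2804/17 − 2174/17) = 3284190/289.
Government spending = 70 × 6473/17 = 453110/17.
Net change = 2919280/289 + 3284190/289 − 453110/17 = -88200/17. The loss equals the DWL triangle ½·70·2520/17.

Net change in total surplus = -88200/17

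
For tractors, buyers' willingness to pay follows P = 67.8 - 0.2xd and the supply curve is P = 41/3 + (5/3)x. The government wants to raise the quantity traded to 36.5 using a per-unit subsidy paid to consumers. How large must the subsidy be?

Required subsidy s = 14 per unit

At x = 36.5, from the demand curve buyers pay Pb = 67.8 − 0.2·36.5 = 60.5; from the supply curve sellers need Ps = 41/3 + (5/3)·36.5 = 74.5.
The subsidy must fill the gap: s = Ps − Pb = 74.5 − 60.5 = 14.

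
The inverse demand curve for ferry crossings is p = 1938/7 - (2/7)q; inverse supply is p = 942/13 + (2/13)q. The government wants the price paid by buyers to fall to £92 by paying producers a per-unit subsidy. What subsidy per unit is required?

Required subsidy s = £80 per unit

At a buyer price of 92, quantity demanded is 969 − 3.5·92 = 647.
Sellers supply 647 only when they receive ps = 942/13 + (2/13)·647 = 172.
s = ps − pb = 172 − 92 = 80.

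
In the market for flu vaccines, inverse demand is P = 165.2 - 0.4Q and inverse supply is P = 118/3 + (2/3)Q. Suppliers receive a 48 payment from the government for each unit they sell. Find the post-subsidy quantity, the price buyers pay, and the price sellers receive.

Q' = 163; buyers pay 100; sellers receive 148

Pre-subsidy: 165.2 - 0.4Q = 118/3 + (2/3)Q gives Q* = 118 and P* = 118.
With the subsidy, sellers receive Ps = Pb + 48 for each unit, where Pb is the price buyers pay.
On the curves, Pb = 165.2 - 0.4Q and Ps = 118/3 + (2/3)Q; the wedge Ps − Pb = 48 gives 118/3 + (2/3)Q − (165.2 - 0.4Q) = 48, so Q' = 163.
Then Pb = 165.2 − 0.4·163 = 100 and Ps = 118/3 + (2/3)·163 = 148.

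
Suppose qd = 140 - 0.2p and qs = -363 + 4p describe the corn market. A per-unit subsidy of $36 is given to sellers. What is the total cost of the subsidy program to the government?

Government cost = 30972/7

Pre-subsidy: 140 - 0.2p = -363 + 4p gives p* = 2515/21, q* = 2437/21.
With the subsidy, sellers receive ps = pb + 36 for each unit, where pb is the price buyers pay.
Supply in terms of pb becomes qs = -363 + 4(pb + 36) = -219 + 4pb. Setting this equal to demand: 140 - 0.2pb = -219 + 4pb, so pb = 1795/21.
Sellers receive ps = 1795/21 + 36 = 2551/21; q' = 140 − 0.2·(1795/21) = 2581/21.
Government outlay = subsidy × quantity = 36 × 2581/21 = 30972/7.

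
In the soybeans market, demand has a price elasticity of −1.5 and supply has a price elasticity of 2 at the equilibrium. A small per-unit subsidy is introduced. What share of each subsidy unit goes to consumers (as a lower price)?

Consumer share = 4/7

For a small subsidy around the equilibrium, the benefit split depends on the relative slopes, which at a point are proportional to the elasticities.
Buyer share = εs/(εs + |εd|) = 2/(2 + 1.5) = 4/7; seller share = |εd|/(εs + |εd|) = 3/7.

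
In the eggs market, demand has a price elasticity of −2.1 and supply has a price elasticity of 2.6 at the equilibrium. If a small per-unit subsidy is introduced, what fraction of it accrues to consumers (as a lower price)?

For a small subsidy around the equilibrium, the benefit split depends on the relative slopes, which at a point are proportional to the elasticities.
Buyer share = εs/(εs + |εd|) = 2.6/(2.6 + 2.1) = 26/47; seller share = |εd|/(εs + |εd|) = 21/47.

Consumer share = 26/47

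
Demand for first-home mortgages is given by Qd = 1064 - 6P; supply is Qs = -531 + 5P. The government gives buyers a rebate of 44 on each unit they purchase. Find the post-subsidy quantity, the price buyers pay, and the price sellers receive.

Q' = 314; buyers pay 125; sellers receive 169

Pre-subsidy: 1064 - 6P = -531 + 5P gives P* = 145, Q* = 194.
With the rebate, buyers effectively pay Pb = Ps − 44, where Ps is the price sellers receive.
Demand in terms of Ps becomes Qd = 1064 − 6(Ps − 44) = 1328 - 6Ps. Setting this equal to supply: 1328 - 6Ps = -531 + 5Ps, so Ps = 169.
Buyers pay Pb = 169 − 44 = 125; Q' = -531 + 5·169 = 314.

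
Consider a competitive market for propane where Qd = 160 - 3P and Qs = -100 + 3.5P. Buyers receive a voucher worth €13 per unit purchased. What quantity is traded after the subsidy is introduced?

Pre-subsidy: 160 - 3P = -100 + 3.5P gives P* = 40, Q* = 40.
With the rebate, buyers effectively pay Pb = Ps − 13, where Ps is the price sellers receive.
Demand in terms of Ps becomes Qd = 160 − 3(Ps − 13) = 199 - 3Ps. Setting this equal to supply: 199 - 3Ps = -100 + 3.5Ps, so Ps = 46.
Buyers pay Pb = 46 − 13 = 33; Q' = -100 + 3.5·46 = 61.

Q' = 61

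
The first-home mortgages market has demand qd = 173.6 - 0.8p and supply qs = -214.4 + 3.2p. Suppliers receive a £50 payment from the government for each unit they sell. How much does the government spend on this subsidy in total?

Government cost = £6400

Pre-subsidy: 173.6 - 0.8p = -214.4 + 3.2p gives p* = 97, q* = 96.
With the subsidy, sellers receive ps = pb + 50 for each unit, where pb is the price buyers pay.
Supply in terms of pb becomes qs = -214.4 + 3.2(pb + 50) = -54.4 + 3.2pb. Setting this equal to demand: 173.6 - 0.8pb = -54.4 + 3.2pb, so pb = 57.
Sellers receive ps = 57 + 50 = 107; q' = 173.6 − 0.8·57 = 128.
Government outlay = subsidy × quantity = 50 × 128 = 6400.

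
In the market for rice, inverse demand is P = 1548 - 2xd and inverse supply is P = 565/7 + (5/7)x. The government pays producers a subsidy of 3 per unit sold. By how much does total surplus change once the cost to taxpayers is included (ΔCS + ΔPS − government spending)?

Pre-subsidy: 1548 - 2x = 565/7 + (5/7)x gives x* = 10271/19 and P* = 8870/19.
With the subsidy, sellers receive Ps = Pb + 3 for each unit, where Pb is the price buyers pay.
On the curves, Pb = 1548 - 2x and Ps = 565/7 + (5/7)x; the wedge Ps − Pb = 3 gives 565/7 + (5/7)x − (1548 - 2x) = 3, so x' = 10292/19.
Then Pb = 1548 − 2·(10292/19) = 8828/19 and Ps = 565/7 + (5/7)·(10292/19) = 8885/19.
ΔCS = ½(10271/19 + 10292/19)(8870/19 − 8828/19) = 431823/361; ΔPS = ½(10271/19 + 10292/19)(8885/19 − 8870/19) = 308445/722.
Government spending = 3 × 10292/19 = 30876/19.
Net change = 431823/361 + 308445/722 − 30876/19 = -63/38. The loss equals the DWL triangle ½·3·21/19.

Net change in total surplus = -63/38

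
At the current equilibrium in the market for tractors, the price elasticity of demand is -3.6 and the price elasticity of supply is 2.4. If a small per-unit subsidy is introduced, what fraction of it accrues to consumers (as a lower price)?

Consumer share = 0.4

For a small subsidy around the equilibrium, the benefit split depends on the relative slopes, which at a point are proportional to the elasticities.
Buyer share = εs/(εs + |εd|) = 2.4/(2.4 + 3.6) = 0.4; seller share = |εd|/(εs + |εd|) = 0.6.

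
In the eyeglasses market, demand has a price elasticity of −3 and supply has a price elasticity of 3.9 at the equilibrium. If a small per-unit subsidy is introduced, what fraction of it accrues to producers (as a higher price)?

For a small subsidy around the equilibrium, the benefit split depends on the relative slopes, which at a point are proportional to the elasticities.
Buyer share = εs/(εs + |εd|) = 3.9/(3.9 + 3) = 13/23; seller share = |εd|/(εs + |εd|) = 10/23.
So producers capture 10/23 of the subsidy.

Producer share = 10/23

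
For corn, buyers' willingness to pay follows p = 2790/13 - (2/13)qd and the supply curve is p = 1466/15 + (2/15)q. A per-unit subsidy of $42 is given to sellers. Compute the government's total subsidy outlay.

Pre-subsidy: 2790/13 - (2/13)q = 1466/15 + (2/15)q gives q* = 407 and p* = 152.
With the subsidy, sellers receive ps = pb + 42 for each unit, where pb is the price buyers pay.
On the curves, pb = 2790/13 - (2/13)q and ps = 1466/15 + (2/15)q; the wedge ps − pb = 42 gives 1466/15 + (2/15)q − (2790/13 - (2/13)q) = 42, so q' = 553.25.
Then pb = 2790/13 − (2/13)·553.25 = 129.5 and ps = 1466/15 + (2/15)·553.25 = 171.5.
Government outlay = subsidy × quantity = 42 × 553.25 = 23236.5.

Government cost = $23236.5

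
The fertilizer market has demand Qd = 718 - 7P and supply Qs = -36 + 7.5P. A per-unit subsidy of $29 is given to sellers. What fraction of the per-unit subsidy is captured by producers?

Pre-subsidy: 718 - 7P = -36 + 7.5P gives P* = 52, Q* = 354.
With the subsidy, sellers receive Ps = Pb + 29 for each unit, where Pb is the price buyers pay.
Supply in terms of Pb becomes Qs = -36 + 7.5(Pb + 29) = 181.5 + 7.5Pb. Setting this equal to demand: 718 - 7Pb = 181.5 + 7.5Pb, so Pb = 37.
Sellers receive Ps = 37 + 29 = 66; Q' = 718 − 7·37 = 459.
Buyers' price falls by P* − Pb = 52 − 37 = 15; sellers' price rises by Ps − P* = 66 − 52 = 14.
So producers capture 14/29 = 14/29 of each unit of subsidy.

Producer share = 14/29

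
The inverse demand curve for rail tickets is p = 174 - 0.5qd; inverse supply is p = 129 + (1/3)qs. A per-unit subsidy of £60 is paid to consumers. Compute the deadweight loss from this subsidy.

Pre-subsidy: 174 - 0.5q = 129 + (1/3)q gives q* = 54 and p* = 147.
With the rebate, buyers effectively pay pb = ps − 60, where ps is the price sellers receive.
On the curves, pb = 174 - 0.5q and ps = 129 + (1/3)q; the wedge ps − pb = 60 gives 129 + (1/3)q − (174 - 0.5q) = 60, so q' = 126.
Then pb = 174 − 0.5·126 = 111 and ps = 129 + (1/3)·126 = 171.
The subsidy expands output by 126 − 54 = 72 past the efficient level; on those units the gap between marginal cost and willingness to pay runs from 0 up to 60.
DWL = ½ × 60 × 72 = 2160.

Deadweight loss = £2160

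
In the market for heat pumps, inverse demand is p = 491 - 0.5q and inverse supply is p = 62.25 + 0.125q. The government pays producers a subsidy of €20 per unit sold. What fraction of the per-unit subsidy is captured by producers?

Producer share = 0.2

Pre-subsidy: 491 - 0.5q = 62.25 + 0.125q gives q* = 686 and p* = 148.
With the subsidy, sellers receive ps = pb + 20 for each unit, where pb is the price buyers pay.
On the curves, pb = 491 - 0.5q and ps = 62.25 + 0.125q; the wedge ps − pb = 20 gives 62.25 + 0.125q − (491 - 0.5q) = 20, so q' = 718.
Then pb = 491 − 0.5·718 = 132 and ps = 62.25 + 0.125·718 = 152.
Buyers' price falls by p* − pb = 148 − 132 = 16; sellers' price rises by ps − p* = 152 − 148 = 4.
So producers capture 4/20 = 0.2 of each unit of subsidy.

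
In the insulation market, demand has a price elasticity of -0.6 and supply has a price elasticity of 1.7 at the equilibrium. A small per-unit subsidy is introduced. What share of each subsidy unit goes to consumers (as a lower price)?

For a small subsidy around the equilibrium, the benefit split depends on the relative slopes, which at a point are proportional to the elasticities.
Buyer share = εs/(εs + |εd|) = 1.7/(1.7 + 0.6) = 17/23; seller share = |εd|/(εs + |εd|) = 6/23.

Consumer share = 17/23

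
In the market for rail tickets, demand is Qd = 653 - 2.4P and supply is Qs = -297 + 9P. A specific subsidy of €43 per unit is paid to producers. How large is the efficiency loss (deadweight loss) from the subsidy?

Deadweight loss = 33282/19

Pre-subsidy: 653 - 2.4P = -297 + 9P gives P* = 250/3, Q* = 453.
With the subsidy, sellers receive Ps = Pb + 43 for each unit, where Pb is the price buyers pay.
Supply in terms of Pb becomes Qs = -297 + 9(Pb + 43) = 90 + 9Pb. Setting this equal to demand: 653 - 2.4Pb = 90 + 9Pb, so Pb = 2815/57.
Sellers receive Ps = 2815/57 + 43 = 5266/57; Q' = 653 − 2.4·(2815/57) = 10155/19.
The subsidy expands output by 10155/19 − 453 = 1548/19 past the efficient level; on those units the gap between marginal cost and willingness to pay runs from 0 up to 43.
DWL = ½ × 43 × 1548/19 = 33282/19.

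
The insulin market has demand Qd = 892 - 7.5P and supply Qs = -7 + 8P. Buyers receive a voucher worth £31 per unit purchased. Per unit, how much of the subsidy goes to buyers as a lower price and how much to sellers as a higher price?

Pre-subsidy: 892 - 7.5P = -7 + 8P gives P* = 58, Q* = 457.
With the rebate, buyers effectively pay Pb = Ps − 31, where Ps is the price sellers receive.
Demand in terms of Ps becomes Qd = 892 − 7.5(Ps − 31) = 1124.5 - 7.5Ps. Setting this equal to supply: 1124.5 - 7.5Ps = -7 + 8Ps, so Ps = 73.
Buyers pay Pb = 73 − 31 = 42; Q' = -7 + 8·73 = 577.
Buyers' price falls by P* − Pb = 58 − 42 = 16; sellers' price rises by Ps − P* = 73 − 58 = 15.

Buyers gain £16 per unit; sellers gain £15 per unit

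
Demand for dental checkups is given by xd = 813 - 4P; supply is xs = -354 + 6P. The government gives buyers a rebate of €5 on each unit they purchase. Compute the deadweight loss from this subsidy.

Pre-subsidy: 813 - 4P = -354 + 6P gives P* = 116.7, x* = 346.2.
With the rebate, buyers effectively pay Pb = Ps − 5, where Ps is the price sellers receive.
Demand in terms of Ps becomes xd = 813 − 4(Ps − 5) = 833 - 4Ps. Setting this equal to supply: 833 - 4Ps = -354 + 6Ps, so Ps = 118.7.
Buyers pay Pb = 118.7 − 5 = 113.7; x' = -354 + 6·118.7 = 358.2.
The subsidy expands output by 358.2 − 346.2 = 12 past the efficient level; on those units the gap between marginal cost and willingness to pay runs from 0 up to 5.
DWL = ½ × 5 × 12 = 30.

Deadweight loss = €30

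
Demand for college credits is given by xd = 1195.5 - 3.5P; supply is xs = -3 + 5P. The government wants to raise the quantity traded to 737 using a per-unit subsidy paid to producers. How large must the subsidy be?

Required subsidy s = 17 per unit

At x = 737, invert demand for the buyer price: Pb = (1195.5 − 737)/3.5 = 131; invert supply for the seller price: Ps = (737 − (-3))/5 = 148.
The subsidy must fill the gap: s = Ps − Pb = 148 − 131 = 17.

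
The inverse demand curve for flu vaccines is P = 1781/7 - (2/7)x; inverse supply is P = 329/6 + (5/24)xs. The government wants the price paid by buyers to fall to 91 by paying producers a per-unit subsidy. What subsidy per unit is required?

At a buyer price of 91, quantity demanded is 890.5 − 3.5·91 = 572.
Sellers supply 572 only when they receive Ps = 329/6 + (5/24)·572 = 174.
s = Ps − Pb = 174 − 91 = 83.

Required subsidy s = 83 per unit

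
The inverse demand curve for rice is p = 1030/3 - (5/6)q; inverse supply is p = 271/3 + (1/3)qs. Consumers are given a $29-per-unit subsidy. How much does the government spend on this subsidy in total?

Government cost = 49068/7

Pre-subsidy: 1030/3 - (5/6)q = 271/3 + (1/3)q gives q* = 1518/7 and p* = 3415/21.
With the rebate, buyers effectively pay pb = ps − 29, where ps is the price sellers receive.
On the curves, pb = 1030/3 - (5/6)q and ps = 271/3 + (1/3)q; the wedge ps − pb = 29 gives 271/3 + (1/3)q − (1030/3 - (5/6)q) = 29, so q' = 1692/7.
Then pb = 1030/3 − (5/6)·(1692/7) = 2980/21 and ps = 271/3 + (1/3)·(1692/7) = 3589/21.
Government outlay = subsidy × quantity = 29 × 1692/7 = 49068/7.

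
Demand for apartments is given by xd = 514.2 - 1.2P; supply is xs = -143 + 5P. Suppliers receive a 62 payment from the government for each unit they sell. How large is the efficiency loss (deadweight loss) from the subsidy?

Pre-subsidy: 514.2 - 1.2P = -143 + 5P gives P* = 106, x* = 387.
With the subsidy, sellers receive Ps = Pb + 62 for each unit, where Pb is the price buyers pay.
Supply in terms of Pb becomes xs = -143 + 5(Pb + 62) = 167 + 5Pb. Setting this equal to demand: 514.2 - 1.2Pb = 167 + 5Pb, so Pb = 56.
Sellers receive Ps = 56 + 62 = 118; x' = 514.2 − 1.2·56 = 447.
The subsidy expands output by 447 − 387 = 60 past the efficient level; on those units the gap between marginal cost and willingness to pay runs from 0 up to 62.
DWL = ½ × 62 × 60 = 1860.

Deadweight loss = 1860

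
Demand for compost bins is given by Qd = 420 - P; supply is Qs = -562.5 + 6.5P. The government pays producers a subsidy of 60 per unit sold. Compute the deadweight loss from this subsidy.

Deadweight loss = 1560

Pre-subsidy: 420 - P = -562.5 + 6.5P gives P* = 131, Q* = 289.
With the subsidy, sellers receive Ps = Pb + 60 for each unit, where Pb is the price buyers pay.
Supply in terms of Pb becomes Qs = -562.5 + 6.5(Pb + 60) = -172.5 + 6.5Pb. Setting this equal to demand: 420 - Pb = -172.5 + 6.5Pb, so Pb = 79.
Sellers receive Ps = 79 + 60 = 139; Q' = 420 − 1·79 = 341.
The subsidy expands output by 341 − 289 = 52 past the efficient level; on those units the gap between marginal cost and willingness to pay runs from 0 up to 60.
DWL = ½ × 60 × 52 = 1560.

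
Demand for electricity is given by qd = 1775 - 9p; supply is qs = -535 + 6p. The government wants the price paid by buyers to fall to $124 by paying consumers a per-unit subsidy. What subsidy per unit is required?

Required subsidy s = $75 per unit

At a buyer price of 124, quantity demanded is 1775 − 9·124 = 659.
Sellers supply 659 only when they receive ps with -535 + 6·ps = 659, i.e. ps = 199.
s = ps − pb = 199 − 124 = 75.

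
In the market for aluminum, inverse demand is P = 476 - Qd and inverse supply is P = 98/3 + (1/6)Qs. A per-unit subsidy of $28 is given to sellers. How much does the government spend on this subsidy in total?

Government cost = $11312

Pre-subsidy: 476 - Q = 98/3 + (1/6)Q gives Q* = 380 and P* = 96.
With the subsidy, sellers receive Ps = Pb + 28 for each unit, where Pb is the price buyers pay.
On the curves, Pb = 476 - Q and Ps = 98/3 + (1/6)Q; the wedge Ps − Pb = 28 gives 98/3 + (1/6)Q − (476 - Q) = 28, so Q' = 404.
Then Pb = 476 − 1·404 = 72 and Ps = 98/3 + (1/6)·404 = 100.
Government outlay = subsidy × quantity = 28 × 404 = 11312.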